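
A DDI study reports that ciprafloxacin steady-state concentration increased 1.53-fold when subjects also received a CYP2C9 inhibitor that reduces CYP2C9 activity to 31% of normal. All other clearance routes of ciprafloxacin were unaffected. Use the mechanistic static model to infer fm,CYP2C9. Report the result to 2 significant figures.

0.50

Let fm be the CYP2C9 fraction. New clearance relative to baseline = fm × 0.31 + (1 − fm).
Steady-state concentration ratio = 1 / (new CL fraction), so new CL fraction = 1 / 1.53 = 0.6536.
fm × 0.31 + 1 − fm = 0.6536  ⇒  fm × (0.31 − 1) = −0.3464  ⇒  fm = 0.50.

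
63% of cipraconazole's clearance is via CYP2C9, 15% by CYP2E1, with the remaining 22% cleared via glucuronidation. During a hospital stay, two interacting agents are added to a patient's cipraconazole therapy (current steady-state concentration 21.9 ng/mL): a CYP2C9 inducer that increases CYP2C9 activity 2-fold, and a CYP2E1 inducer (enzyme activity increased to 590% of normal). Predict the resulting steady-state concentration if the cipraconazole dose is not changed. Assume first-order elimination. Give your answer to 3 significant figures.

9.26 ng/mL

The CYP2C9 pathway (63% of clearance) rises to 2× activity: 0.63 × 2 = 1.26.
The CYP2E1 pathway (15% of clearance) increases to 5.9× activity: 0.15 × 5.9 = 0.885.
The remaining 22% of clearance is unaffected.
Relative clearance = 1.26 + 0.885 + 0.22 = 2.365.
Steady-state concentration ∝ 1/CL: new value = 21.9 / 2.365 = 9.26 ng/mL.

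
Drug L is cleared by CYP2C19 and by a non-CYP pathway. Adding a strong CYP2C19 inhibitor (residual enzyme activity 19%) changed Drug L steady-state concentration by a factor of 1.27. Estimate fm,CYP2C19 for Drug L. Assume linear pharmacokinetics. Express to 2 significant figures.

Let fm be the CYP2C19 fraction. New clearance relative to baseline = fm × 0.19 + (1 − fm).
Steady-state concentration ratio = 1 / (new CL fraction), so new CL fraction = 1 / 1.27 = 0.7874.
fm × 0.19 + 1 − fm = 0.7874  ⇒  fm × (0.19 − 1) = −0.2126  ⇒  fm = 0.26.

0.26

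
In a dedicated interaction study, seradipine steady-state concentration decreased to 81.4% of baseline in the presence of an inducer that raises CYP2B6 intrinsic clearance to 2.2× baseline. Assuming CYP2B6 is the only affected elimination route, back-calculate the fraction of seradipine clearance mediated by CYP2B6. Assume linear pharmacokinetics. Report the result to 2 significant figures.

0.19

Call the CYP2B6 fraction fm. After the interaction, CL_new/CL_old = fm × 2.2 + (1 − fm).
Steady-state concentration ratio = 1 / (new CL fraction), so new CL fraction = 1 / 0.814 = 1.229.
fm × 2.2 + 1 − fm = 1.229  ⇒  fm × (2.2 − 1) = 0.2285  ⇒  fm = 0.19.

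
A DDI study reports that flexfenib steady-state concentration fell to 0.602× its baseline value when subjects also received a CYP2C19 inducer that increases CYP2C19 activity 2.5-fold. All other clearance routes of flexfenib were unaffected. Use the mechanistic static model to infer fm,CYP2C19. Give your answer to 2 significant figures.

Write x for the fraction cleared via CYP2C19. The observed steady-state concentration change means clearance rose to 1/0.602 = 1.661 of baseline.
Setting x·2.5 + (1 − x) = 1.661 and solving: x = (1.661 − 1)/(2.5 − 1) = 0.44.

0.44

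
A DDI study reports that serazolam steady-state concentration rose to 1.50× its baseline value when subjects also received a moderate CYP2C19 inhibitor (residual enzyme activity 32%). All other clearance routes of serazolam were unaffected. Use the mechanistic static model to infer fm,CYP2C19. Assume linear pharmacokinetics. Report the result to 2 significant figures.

Write x for the fraction cleared via CYP2C19. The observed steady-state concentration change means clearance fell to 1/1.50 = 0.6667 of baseline.
Only the CYP2C19 route changed, so 0.6667 = x·0.32 + (1 − x), giving x = 0.49.

0.49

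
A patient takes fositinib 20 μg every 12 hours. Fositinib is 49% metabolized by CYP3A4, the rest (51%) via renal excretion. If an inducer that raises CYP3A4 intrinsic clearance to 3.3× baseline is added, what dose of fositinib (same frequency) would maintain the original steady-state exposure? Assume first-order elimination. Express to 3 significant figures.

The CYP3A4 pathway (49% of clearance) rises to 3.3× activity: 0.49 × 3.3 = 1.617.
The remaining 51% of clearance is unaffected.
New clearance relative to baseline: 1.617 + 0.51 = 2.127.
To maintain the same steady-state level, dose must scale with clearance: new dose = 20 × 2.127 = 42.5 μg.

42.5 μg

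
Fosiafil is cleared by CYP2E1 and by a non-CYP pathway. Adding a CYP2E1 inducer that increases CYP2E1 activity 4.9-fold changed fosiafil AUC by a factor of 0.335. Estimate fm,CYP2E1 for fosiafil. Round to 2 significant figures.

Call the CYP2E1 fraction fm. After the interaction, CL_new/CL_old = fm × 4.9 + (1 − fm).
AUC ratio = 1 / (new CL fraction), so new CL fraction = 1 / 0.335 = 2.985.
fm × 4.9 + 1 − fm = 2.985  ⇒  fm × (4.9 − 1) = 1.985  ⇒  fm = 0.51.

0.51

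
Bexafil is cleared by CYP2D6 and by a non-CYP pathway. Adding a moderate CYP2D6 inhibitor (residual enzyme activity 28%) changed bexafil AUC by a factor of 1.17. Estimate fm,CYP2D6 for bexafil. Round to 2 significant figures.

Write x for the fraction cleared via CYP2D6. The observed AUC change means clearance fell to 1/1.17 = 0.8547 of baseline.
Setting x·0.28 + (1 − x) = 0.8547 and solving: x = (0.8547 − 1)/(0.28 − 1) = 0.20.

0.20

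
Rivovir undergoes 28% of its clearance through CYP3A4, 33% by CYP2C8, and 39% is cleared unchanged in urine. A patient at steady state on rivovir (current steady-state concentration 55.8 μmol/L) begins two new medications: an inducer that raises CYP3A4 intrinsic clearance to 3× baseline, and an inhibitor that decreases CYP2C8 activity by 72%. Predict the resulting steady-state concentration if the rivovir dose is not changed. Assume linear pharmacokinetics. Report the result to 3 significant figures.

The CYP3A4 pathway (28% of clearance) increases to 3× activity: 0.28 × 3 = 0.84.
The CYP2C8 pathway (33% of clearance) falls to 0.28× activity: 0.33 × 0.28 = 0.0924.
The remaining 39% of clearance is unaffected.
New clearance relative to baseline: 0.84 + 0.0924 + 0.39 = 1.3224.
Dividing the baseline by the relative clearance: 55.8 / 1.3224 = 42.2 μmol/L.

42.2 μmol/L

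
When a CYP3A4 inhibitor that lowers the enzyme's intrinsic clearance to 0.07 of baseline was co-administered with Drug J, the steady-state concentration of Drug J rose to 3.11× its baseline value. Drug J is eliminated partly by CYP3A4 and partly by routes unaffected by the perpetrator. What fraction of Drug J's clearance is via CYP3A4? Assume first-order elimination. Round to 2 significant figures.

Let fm be the CYP3A4 fraction. New clearance relative to baseline = fm × 0.07 + (1 − fm).
Steady-state concentration ratio = 1 / (new CL fraction), so new CL fraction = 1 / 3.11 = 0.3215.
fm × 0.07 + 1 − fm = 0.3215  ⇒  fm × (0.07 − 1) = −0.6785  ⇒  fm = 0.73.

0.73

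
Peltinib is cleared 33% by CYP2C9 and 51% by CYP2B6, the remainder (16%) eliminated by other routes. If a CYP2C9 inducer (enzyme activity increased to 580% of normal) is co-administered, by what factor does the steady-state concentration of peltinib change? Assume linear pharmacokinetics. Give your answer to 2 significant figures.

0.39

CYP2C9: 0.33 × 5.8 = 1.914
CYP2B6: 0.51 (unchanged)
Other: 0.16 (unchanged)
CL_new/CL_old = 1.914 + 0.51 + 0.16 = 2.584.
Steady-state concentration ratio = CL_old/CL_new = 1 / 2.584 = 0.39.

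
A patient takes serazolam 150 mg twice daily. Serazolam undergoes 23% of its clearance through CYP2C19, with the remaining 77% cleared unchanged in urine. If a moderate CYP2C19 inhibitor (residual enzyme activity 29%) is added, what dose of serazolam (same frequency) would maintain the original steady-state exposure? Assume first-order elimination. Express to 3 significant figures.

CYP2C19: 0.23 × 0.29 = 0.0667
Other: 0.77 (unchanged)
New clearance relative to baseline: 0.0667 + 0.77 = 0.8367.
Exposure is unchanged when dose changes in proportion to clearance. New dose = 150 mg × 0.8367 = 126 mg.

126 mg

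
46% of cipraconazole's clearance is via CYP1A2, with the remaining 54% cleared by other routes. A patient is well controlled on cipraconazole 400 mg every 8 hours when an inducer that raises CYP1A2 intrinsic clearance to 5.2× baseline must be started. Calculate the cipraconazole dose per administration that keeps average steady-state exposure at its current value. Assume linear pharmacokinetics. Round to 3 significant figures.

1.17 × 10³ mg

The CYP1A2 pathway (46% of clearance) increases to 5.2× activity: 0.46 × 5.2 = 2.392.
Non-CYP routes (54%) are unchanged.
Relative clearance = 2.392 + 0.54 = 2.932.
Css,avg = (dose rate)/CL, so holding Css fixed requires dose ∝ CL: 400 × 2.932 = 1.17 × 10³ mg.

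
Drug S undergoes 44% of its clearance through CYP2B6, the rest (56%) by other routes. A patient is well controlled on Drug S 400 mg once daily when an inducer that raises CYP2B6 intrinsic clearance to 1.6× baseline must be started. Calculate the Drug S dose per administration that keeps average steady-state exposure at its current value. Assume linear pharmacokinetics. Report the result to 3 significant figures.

The CYP2B6 pathway (44% of clearance) rises to 1.6× activity: 0.44 × 1.6 = 0.704.
The remaining 56% of clearance is unaffected.
Relative clearance = 0.704 + 0.56 = 1.264.
Exposure is unchanged when dose changes in proportion to clearance. New dose = 400 mg × 1.264 = 506 mg.

506 mg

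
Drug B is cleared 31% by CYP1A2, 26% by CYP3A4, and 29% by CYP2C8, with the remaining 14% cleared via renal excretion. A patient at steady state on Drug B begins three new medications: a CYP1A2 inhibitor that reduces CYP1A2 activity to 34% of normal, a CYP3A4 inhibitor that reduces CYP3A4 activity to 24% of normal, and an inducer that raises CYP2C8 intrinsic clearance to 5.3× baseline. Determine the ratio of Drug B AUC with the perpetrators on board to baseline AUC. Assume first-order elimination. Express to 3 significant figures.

The CYP1A2 pathway (31% of clearance) falls to 0.34× activity: 0.31 × 0.34 = 0.1054.
The CYP3A4 pathway (26% of clearance) falls to 0.24× activity: 0.26 × 0.24 = 0.0624.
The CYP2C8 pathway (29% of clearance) is boosted to 5.3× activity: 0.29 × 5.3 = 1.537.
The remaining 14% of clearance is unaffected.
Relative clearance = 0.1054 + 0.0624 + 1.537 + 0.14 = 1.8448.
AUC ∝ 1/CL: fold-change = 1 / 1.8448 = 0.542.

0.542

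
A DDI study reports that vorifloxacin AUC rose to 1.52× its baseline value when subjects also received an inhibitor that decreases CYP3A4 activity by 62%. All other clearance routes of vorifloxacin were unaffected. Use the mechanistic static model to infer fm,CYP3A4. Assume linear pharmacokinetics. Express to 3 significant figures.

0.552

CL'/CL = 1 / 1.52 = 0.6579
0.38·fm + (1 − fm) = 0.6579
fm = (0.6579 − 1) / (0.38 − 1) = 0.552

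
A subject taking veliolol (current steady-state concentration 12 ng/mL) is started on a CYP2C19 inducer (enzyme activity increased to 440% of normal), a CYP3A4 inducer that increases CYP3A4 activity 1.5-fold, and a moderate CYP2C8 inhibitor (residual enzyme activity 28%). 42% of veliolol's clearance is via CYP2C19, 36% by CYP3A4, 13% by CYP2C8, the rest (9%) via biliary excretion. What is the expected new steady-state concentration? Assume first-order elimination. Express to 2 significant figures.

4.8 ng/mL

The CYP2C19 pathway (42% of clearance) increases to 4.4× activity: 0.42 × 4.4 = 1.848.
The CYP3A4 pathway (36% of clearance) rises to 1.5× activity: 0.36 × 1.5 = 0.54.
The CYP2C8 pathway (13% of clearance) is reduced to 0.28× activity: 0.13 × 0.28 = 0.0364.
The remaining 9% of clearance is unaffected.
New clearance relative to baseline: 1.848 + 0.54 + 0.0364 + 0.09 = 2.5144.
Steady-state concentration ∝ 1/CL: new value = 12 / 2.5144 = 4.8 ng/mL.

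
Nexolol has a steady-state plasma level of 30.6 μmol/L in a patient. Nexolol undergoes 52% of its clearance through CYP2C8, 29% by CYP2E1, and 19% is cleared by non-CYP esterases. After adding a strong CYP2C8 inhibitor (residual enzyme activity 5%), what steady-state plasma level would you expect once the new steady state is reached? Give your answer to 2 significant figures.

60 μmol/L

The CYP2C8 pathway (52% of clearance) drops to 0.05× activity: 0.52 × 0.05 = 0.026.
CYP2E1 (29%) and the residual 19% are unaffected.
CL_new/CL_old = 0.026 + 0.29 + 0.19 = 0.506.
Steady-state plasma level ∝ 1/CL, so new value = 30.6 / 0.506 = 60 μmol/L.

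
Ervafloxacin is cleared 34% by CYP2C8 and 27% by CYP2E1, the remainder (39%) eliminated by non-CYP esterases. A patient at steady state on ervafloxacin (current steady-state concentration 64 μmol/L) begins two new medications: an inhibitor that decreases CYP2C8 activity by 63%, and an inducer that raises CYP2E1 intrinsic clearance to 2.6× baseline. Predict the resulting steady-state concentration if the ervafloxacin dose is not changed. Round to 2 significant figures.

The CYP2C8 pathway (34% of clearance) drops to 0.37× activity: 0.34 × 0.37 = 0.1258.
The CYP2E1 pathway (27% of clearance) increases to 2.6× activity: 0.27 × 2.6 = 0.702.
Non-CYP routes (39%) are unchanged.
CL_new/CL_old = 0.1258 + 0.702 + 0.39 = 1.2178.
Dividing the baseline by the relative clearance: 64 / 1.2178 = 53 μmol/L.

53 μmol/L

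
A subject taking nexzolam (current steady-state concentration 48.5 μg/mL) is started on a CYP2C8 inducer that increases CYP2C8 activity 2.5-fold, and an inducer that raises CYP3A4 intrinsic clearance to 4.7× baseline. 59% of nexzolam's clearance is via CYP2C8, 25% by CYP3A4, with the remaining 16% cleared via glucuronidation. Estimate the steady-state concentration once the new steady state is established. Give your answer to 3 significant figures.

The CYP2C8 pathway (59% of clearance) increases to 2.5× activity: 0.59 × 2.5 = 1.475.
The CYP3A4 pathway (25% of clearance) is boosted to 4.7× activity: 0.25 × 4.7 = 1.175.
Non-CYP routes (16%) are unchanged.
Relative clearance = 1.475 + 1.175 + 0.16 = 2.81.
New steady-state concentration = 48.5 / 2.81 = 17.3 μg/mL (concentration scales inversely with clearance).

17.3 μg/mL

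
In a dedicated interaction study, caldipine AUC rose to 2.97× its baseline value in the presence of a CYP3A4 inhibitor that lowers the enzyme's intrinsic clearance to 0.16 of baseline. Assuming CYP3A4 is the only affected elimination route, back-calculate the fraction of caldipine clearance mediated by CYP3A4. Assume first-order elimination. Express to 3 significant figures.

CL'/CL = 1 / 2.97 = 0.3367
0.16·fm + (1 − fm) = 0.3367
fm = (0.3367 − 1) / (0.16 − 1) = 0.790

0.790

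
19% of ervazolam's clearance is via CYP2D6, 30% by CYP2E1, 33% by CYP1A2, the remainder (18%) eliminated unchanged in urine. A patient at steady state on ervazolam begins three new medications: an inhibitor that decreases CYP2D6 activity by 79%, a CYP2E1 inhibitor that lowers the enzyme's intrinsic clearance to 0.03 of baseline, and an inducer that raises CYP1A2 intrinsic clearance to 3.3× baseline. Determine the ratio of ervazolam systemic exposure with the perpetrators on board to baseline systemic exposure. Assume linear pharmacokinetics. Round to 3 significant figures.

0.759

The CYP2D6 pathway (19% of clearance) falls to 0.21× activity: 0.19 × 0.21 = 0.0399.
The CYP2E1 pathway (30% of clearance) drops to 0.03× activity: 0.3 × 0.03 = 0.009.
The CYP1A2 pathway (33% of clearance) is boosted to 3.3× activity: 0.33 × 3.3 = 1.089.
The remaining 18% of clearance is unaffected.
New clearance relative to baseline: 0.0399 + 0.009 + 1.089 + 0.18 = 1.3179.
Net systemic exposure ratio = 1 / 1.3179 = 0.759.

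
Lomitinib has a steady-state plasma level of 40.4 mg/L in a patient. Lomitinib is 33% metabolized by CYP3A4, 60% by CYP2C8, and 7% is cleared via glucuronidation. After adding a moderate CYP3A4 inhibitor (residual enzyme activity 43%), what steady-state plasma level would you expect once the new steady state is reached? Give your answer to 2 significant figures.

50 mg/L

The CYP3A4 pathway (33% of clearance) falls to 0.43× activity: 0.33 × 0.43 = 0.1419.
CYP2C8 (60%) and the residual 7% are unaffected.
CL_new/CL_old = 0.1419 + 0.6 + 0.07 = 0.8119.
Steady-state plasma level ∝ 1/CL, so new value = 40.4 / 0.8119 = 50 mg/L.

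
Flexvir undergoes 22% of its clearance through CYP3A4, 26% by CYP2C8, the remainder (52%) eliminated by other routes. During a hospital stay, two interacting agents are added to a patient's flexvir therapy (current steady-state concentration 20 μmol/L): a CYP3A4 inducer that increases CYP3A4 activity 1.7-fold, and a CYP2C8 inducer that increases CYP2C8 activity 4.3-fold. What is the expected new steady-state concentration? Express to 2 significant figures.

9.9 μmol/L

The CYP3A4 pathway (22% of clearance) is boosted to 1.7× activity: 0.22 × 1.7 = 0.374.
The CYP2C8 pathway (26% of clearance) rises to 4.3× activity: 0.26 × 4.3 = 1.118.
The remaining 52% of clearance is unaffected.
New clearance relative to baseline: 0.374 + 1.118 + 0.52 = 2.012.
Dividing the baseline by the relative clearance: 20 / 2.012 = 9.9 μmol/L.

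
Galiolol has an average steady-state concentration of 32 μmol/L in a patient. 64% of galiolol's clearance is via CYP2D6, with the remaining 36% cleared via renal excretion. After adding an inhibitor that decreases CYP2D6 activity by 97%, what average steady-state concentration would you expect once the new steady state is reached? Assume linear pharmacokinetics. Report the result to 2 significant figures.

84 μmol/L

The CYP2D6 pathway (64% of clearance) falls to 0.03× activity: 0.64 × 0.03 = 0.0192.
The remaining 36% of clearance is unaffected.
CL_new/CL_old = 0.0192 + 0.36 = 0.3792.
With dosing unchanged, average steady-state concentration scales as 1/CL: 32 / 0.3792 = 84 μmol/L.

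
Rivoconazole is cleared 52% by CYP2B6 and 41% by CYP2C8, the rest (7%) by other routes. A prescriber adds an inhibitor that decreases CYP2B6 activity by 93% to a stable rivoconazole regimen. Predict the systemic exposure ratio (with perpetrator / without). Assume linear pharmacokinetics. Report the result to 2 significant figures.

CYP2B6: 0.52 × 0.07 = 0.0364
CYP2C8: 0.41 (unchanged)
Other: 0.07 (unchanged)
CL_new/CL_old = 0.0364 + 0.41 + 0.07 = 0.5164.
Systemic exposure is inversely proportional to clearance, so the fold-change is 1 / 0.5164 = 1.9.

1.9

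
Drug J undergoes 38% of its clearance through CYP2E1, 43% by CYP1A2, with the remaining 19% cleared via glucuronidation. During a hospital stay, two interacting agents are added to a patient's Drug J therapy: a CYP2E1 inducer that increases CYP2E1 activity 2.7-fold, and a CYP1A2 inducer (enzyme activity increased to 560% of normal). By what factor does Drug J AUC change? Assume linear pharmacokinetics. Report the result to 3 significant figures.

0.276

The CYP2E1 pathway (38% of clearance) rises to 2.7× activity: 0.38 × 2.7 = 1.026.
The CYP1A2 pathway (43% of clearance) increases to 5.6× activity: 0.43 × 5.6 = 2.408.
Non-CYP routes (19%) are unchanged.
CL_new/CL_old = 1.026 + 2.408 + 0.19 = 3.624.
Net AUC ratio = 1 / 3.624 = 0.276.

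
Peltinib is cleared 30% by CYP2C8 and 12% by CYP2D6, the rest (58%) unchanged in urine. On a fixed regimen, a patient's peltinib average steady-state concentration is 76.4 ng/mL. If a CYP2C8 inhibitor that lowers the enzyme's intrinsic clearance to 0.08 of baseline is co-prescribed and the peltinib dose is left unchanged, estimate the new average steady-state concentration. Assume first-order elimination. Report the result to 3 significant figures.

The CYP2C8 pathway (30% of clearance) drops to 0.08× activity: 0.3 × 0.08 = 0.024.
CYP2D6 (12%) and the residual 58% are unaffected.
Relative clearance = 0.024 + 0.12 + 0.58 = 0.724.
Average steady-state concentration ∝ 1/CL, so new value = 76.4 / 0.724 = 106 ng/mL.

106 ng/mL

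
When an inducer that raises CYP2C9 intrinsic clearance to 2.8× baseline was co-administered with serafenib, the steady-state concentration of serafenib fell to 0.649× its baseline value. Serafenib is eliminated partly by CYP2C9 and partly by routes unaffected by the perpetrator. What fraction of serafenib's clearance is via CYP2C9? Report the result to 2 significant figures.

0.30

Let x = fm,CYP2C9. Because steady-state concentration ∝ 1/CL, relative clearance rose to 1/0.649 = 1.541.
Only the CYP2C9 route changed, so 1.541 = x·2.8 + (1 − x), giving x = 0.30.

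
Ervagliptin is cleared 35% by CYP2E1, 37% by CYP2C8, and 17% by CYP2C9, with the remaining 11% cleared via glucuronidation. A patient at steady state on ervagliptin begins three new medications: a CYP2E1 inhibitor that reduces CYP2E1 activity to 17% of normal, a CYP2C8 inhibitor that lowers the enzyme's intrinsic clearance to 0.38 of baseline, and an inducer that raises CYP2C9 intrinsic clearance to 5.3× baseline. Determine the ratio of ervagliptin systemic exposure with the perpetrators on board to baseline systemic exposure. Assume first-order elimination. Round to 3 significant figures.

0.826

CYP2E1: 0.35 × 0.17 = 0.0595
CYP2C8: 0.37 × 0.38 = 0.1406
CYP2C9: 0.17 × 5.3 = 0.901
Other: 0.11 (unchanged)
New clearance relative to baseline: 0.0595 + 0.1406 + 0.901 + 0.11 = 1.2111.
Because systemic exposure varies inversely with clearance, the combined effect is 1 / 1.2111 = 0.826.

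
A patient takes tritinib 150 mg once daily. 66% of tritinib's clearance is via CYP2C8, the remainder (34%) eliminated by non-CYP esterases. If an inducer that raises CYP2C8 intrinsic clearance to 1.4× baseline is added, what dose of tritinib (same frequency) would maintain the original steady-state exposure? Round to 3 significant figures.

190 mg

CYP2C8: 0.66 × 1.4 = 0.924
Other: 0.34 (unchanged)
CL_new/CL_old = 0.924 + 0.34 = 1.264.
Exposure is unchanged when dose changes in proportion to clearance. New dose = 150 mg × 1.264 = 190 mg.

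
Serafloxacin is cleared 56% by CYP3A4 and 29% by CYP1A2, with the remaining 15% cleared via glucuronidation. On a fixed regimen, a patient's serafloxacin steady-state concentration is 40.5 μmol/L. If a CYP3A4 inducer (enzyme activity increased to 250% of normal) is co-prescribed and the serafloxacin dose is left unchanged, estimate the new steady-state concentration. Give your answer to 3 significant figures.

CYP3A4: 0.56 × 2.5 = 1.4
CYP1A2: 0.29 (unchanged)
Other: 0.15 (unchanged)
CL_new/CL_old = 1.4 + 0.29 + 0.15 = 1.84.
Steady-state concentration ∝ 1/CL, so new value = 40.5 / 1.84 = 22.0 μmol/L.

22.0 μmol/L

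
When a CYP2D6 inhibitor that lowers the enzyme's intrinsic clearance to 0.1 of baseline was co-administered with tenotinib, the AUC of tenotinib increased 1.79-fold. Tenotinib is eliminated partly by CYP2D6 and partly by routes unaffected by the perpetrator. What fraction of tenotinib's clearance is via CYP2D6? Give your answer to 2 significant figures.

0.49

Call the CYP2D6 fraction fm. After the interaction, CL_new/CL_old = fm × 0.1 + (1 − fm).
AUC ratio = 1 / (new CL fraction), so new CL fraction = 1 / 1.79 = 0.5587.
fm × 0.1 + 1 − fm = 0.5587  ⇒  fm × (0.1 − 1) = −0.4413  ⇒  fm = 0.49.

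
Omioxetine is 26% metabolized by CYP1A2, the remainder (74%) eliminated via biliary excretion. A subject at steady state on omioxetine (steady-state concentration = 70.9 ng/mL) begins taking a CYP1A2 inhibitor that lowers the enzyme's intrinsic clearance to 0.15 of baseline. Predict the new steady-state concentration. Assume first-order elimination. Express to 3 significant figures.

The CYP1A2 pathway (26% of clearance) is reduced to 0.15× activity: 0.26 × 0.15 = 0.039.
The remaining 74% of clearance is unaffected.
CL_new/CL_old = 0.039 + 0.74 = 0.779.
Steady-state concentration ∝ 1/CL, so new value = 70.9 / 0.779 = 91.0 ng/mL.

91.0 ng/mL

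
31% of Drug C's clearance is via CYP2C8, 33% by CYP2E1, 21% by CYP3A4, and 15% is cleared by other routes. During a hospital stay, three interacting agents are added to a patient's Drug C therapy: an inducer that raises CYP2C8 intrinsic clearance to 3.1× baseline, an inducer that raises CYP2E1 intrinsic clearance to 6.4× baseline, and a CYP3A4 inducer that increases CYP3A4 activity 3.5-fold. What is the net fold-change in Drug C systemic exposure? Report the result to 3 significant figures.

0.253

The CYP2C8 pathway (31% of clearance) is boosted to 3.1× activity: 0.31 × 3.1 = 0.961.
The CYP2E1 pathway (33% of clearance) is boosted to 6.4× activity: 0.33 × 6.4 = 2.112.
The CYP3A4 pathway (21% of clearance) is boosted to 3.5× activity: 0.21 × 3.5 = 0.735.
Non-CYP routes (15%) are unchanged.
CL_new/CL_old = 0.961 + 2.112 + 0.735 + 0.15 = 3.958.
Because systemic exposure varies inversely with clearance, the combined effect is 1 / 3.958 = 0.253.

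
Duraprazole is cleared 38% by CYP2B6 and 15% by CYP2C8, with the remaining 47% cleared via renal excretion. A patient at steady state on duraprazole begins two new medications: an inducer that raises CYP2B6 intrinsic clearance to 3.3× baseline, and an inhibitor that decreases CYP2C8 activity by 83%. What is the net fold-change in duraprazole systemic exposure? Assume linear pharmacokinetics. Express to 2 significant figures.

0.57

The CYP2B6 pathway (38% of clearance) increases to 3.3× activity: 0.38 × 3.3 = 1.254.
The CYP2C8 pathway (15% of clearance) falls to 0.17× activity: 0.15 × 0.17 = 0.0255.
Non-CYP routes (47%) are unchanged.
Relative clearance = 1.254 + 0.0255 + 0.47 = 1.7495.
Net systemic exposure ratio = 1 / 1.7495 = 0.57.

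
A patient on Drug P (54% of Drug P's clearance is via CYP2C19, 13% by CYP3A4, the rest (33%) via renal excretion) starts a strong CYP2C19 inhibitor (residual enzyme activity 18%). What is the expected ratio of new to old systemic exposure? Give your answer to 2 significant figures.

CYP2C19: 0.54 × 0.18 = 0.0972
CYP3A4: 0.13 (unchanged)
Other: 0.33 (unchanged)
New clearance relative to baseline: 0.0972 + 0.13 + 0.33 = 0.5572.
Systemic exposure is inversely proportional to clearance, so the fold-change is 1 / 0.5572 = 1.8.

1.8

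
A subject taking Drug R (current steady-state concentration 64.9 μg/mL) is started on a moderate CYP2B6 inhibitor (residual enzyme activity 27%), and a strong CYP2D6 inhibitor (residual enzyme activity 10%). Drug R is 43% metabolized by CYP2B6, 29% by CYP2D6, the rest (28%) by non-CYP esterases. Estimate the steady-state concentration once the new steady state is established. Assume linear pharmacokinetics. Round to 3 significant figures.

153 μg/mL

The CYP2B6 pathway (43% of clearance) is reduced to 0.27× activity: 0.43 × 0.27 = 0.1161.
The CYP2D6 pathway (29% of clearance) is reduced to 0.1× activity: 0.29 × 0.1 = 0.029.
Non-CYP routes (28%) are unchanged.
New clearance relative to baseline: 0.1161 + 0.029 + 0.28 = 0.4251.
New steady-state concentration = 64.9 / 0.4251 = 153 μg/mL (concentration scales inversely with clearance).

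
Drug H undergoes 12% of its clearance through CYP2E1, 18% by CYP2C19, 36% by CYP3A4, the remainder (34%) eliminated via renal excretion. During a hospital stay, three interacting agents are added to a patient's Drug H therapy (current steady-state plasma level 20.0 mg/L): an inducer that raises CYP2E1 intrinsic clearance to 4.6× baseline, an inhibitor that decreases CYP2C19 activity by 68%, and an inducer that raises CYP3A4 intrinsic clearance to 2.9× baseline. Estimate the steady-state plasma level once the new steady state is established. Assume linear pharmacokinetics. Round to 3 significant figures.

The CYP2E1 pathway (12% of clearance) is boosted to 4.6× activity: 0.12 × 4.6 = 0.552.
The CYP2C19 pathway (18% of clearance) is reduced to 0.32× activity: 0.18 × 0.32 = 0.0576.
The CYP3A4 pathway (36% of clearance) rises to 2.9× activity: 0.36 × 2.9 = 1.044.
Non-CYP routes (34%) are unchanged.
Relative clearance = 0.552 + 0.0576 + 1.044 + 0.34 = 1.9936.
Dividing the baseline by the relative clearance: 20.0 / 1.9936 = 10.0 mg/L.

10.0 mg/L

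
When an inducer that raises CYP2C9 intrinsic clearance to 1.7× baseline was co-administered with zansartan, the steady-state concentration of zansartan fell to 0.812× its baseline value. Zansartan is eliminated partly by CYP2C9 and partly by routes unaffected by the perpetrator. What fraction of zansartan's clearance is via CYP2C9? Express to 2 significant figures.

CL'/CL = 1 / 0.812 = 1.232
1.7·fm + (1 − fm) = 1.232
fm = (1.232 − 1) / (1.7 − 1) = 0.33

0.33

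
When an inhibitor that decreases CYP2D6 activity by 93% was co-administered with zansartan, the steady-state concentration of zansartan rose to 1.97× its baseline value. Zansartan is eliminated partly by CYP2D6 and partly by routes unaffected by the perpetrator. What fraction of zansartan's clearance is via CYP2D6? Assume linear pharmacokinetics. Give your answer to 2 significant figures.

0.53

Call the CYP2D6 fraction fm. After the interaction, CL_new/CL_old = fm × 0.07 + (1 − fm).
Steady-state concentration ratio = 1 / (new CL fraction), so new CL fraction = 1 / 1.97 = 0.5076.
fm × 0.07 + 1 − fm = 0.5076  ⇒  fm × (0.07 − 1) = −0.4924  ⇒  fm = 0.53.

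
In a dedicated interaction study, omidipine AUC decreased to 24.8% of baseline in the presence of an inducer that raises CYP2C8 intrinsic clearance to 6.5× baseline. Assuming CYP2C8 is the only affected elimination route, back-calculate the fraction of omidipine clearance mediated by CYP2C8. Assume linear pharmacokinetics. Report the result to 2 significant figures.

0.55

CL'/CL = 1 / 0.248 = 4.032
6.5·fm + (1 − fm) = 4.032
fm = (4.032 − 1) / (6.5 − 1) = 0.55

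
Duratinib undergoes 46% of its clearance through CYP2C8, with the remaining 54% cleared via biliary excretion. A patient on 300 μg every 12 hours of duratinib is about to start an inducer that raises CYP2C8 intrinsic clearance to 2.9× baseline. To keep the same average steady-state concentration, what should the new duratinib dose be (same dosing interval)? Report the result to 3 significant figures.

CYP2C8: 0.46 × 2.9 = 1.334
Other: 0.54 (unchanged)
Relative clearance = 1.334 + 0.54 = 1.874.
Exposure is unchanged when dose changes in proportion to clearance. New dose = 300 μg × 1.874 = 562 μg.

562 μg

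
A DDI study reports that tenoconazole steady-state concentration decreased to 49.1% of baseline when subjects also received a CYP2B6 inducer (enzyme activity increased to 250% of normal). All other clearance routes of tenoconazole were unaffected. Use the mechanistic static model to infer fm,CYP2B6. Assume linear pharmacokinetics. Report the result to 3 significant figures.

Let x = fm,CYP2B6. Because steady-state concentration ∝ 1/CL, relative clearance rose to 1/0.491 = 2.037.
Setting x·2.5 + (1 − x) = 2.037 and solving: x = (2.037 − 1)/(2.5 − 1) = 0.691.

0.691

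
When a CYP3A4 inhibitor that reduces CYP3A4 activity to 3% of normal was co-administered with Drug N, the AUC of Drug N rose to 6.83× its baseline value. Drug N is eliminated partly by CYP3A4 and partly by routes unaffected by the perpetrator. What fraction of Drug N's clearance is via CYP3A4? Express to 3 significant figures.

0.880

Let x = fm,CYP3A4. Because AUC ∝ 1/CL, relative clearance fell to 1/6.83 = 0.1464.
Setting x·0.03 + (1 − x) = 0.1464 and solving: x = (0.1464 − 1)/(0.03 − 1) = 0.880.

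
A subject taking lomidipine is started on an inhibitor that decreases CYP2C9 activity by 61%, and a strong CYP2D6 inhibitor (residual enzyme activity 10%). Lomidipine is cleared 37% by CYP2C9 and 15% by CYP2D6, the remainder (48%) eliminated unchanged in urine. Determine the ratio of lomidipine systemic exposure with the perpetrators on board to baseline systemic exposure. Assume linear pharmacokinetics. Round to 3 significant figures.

1.56

The CYP2C9 pathway (37% of clearance) drops to 0.39× activity: 0.37 × 0.39 = 0.1443.
The CYP2D6 pathway (15% of clearance) drops to 0.1× activity: 0.15 × 0.1 = 0.015.
The remaining 48% of clearance is unaffected.
Relative clearance = 0.1443 + 0.015 + 0.48 = 0.6393.
Because systemic exposure varies inversely with clearance, the combined effect is 1 / 0.6393 = 1.56.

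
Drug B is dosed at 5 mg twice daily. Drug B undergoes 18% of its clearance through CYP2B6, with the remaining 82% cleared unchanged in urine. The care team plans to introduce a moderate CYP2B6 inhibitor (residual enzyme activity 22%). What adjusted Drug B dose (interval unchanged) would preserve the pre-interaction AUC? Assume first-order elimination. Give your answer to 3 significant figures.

The CYP2B6 pathway (18% of clearance) drops to 0.22× activity: 0.18 × 0.22 = 0.0396.
The remaining 82% of clearance is unaffected.
New clearance relative to baseline: 0.0396 + 0.82 = 0.8596.
Exposure is unchanged when dose changes in proportion to clearance. New dose = 5 mg × 0.8596 = 4.30 mg.

4.30 mg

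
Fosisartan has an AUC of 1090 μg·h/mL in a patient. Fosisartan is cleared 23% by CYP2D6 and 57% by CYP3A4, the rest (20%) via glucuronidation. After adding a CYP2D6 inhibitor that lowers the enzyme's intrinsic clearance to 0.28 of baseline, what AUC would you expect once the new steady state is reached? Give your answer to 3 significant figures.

1.31 × 10³ μg·h/mL

CYP2D6: 0.23 × 0.28 = 0.0644
CYP3A4: 0.57 (unchanged)
Other: 0.2 (unchanged)
CL_new/CL_old = 0.0644 + 0.57 + 0.2 = 0.8344.
AUC ∝ 1/CL, so new value = 1090 / 0.8344 = 1.31 × 10³ μg·h/mL.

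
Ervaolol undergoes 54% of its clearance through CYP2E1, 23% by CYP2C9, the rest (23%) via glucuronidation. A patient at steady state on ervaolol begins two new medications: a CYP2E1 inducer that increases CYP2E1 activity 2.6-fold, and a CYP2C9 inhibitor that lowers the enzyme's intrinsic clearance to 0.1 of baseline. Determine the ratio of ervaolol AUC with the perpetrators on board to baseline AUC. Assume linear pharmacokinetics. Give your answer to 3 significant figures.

0.604

The CYP2E1 pathway (54% of clearance) increases to 2.6× activity: 0.54 × 2.6 = 1.404.
The CYP2C9 pathway (23% of clearance) is reduced to 0.1× activity: 0.23 × 0.1 = 0.023.
The remaining 23% of clearance is unaffected.
New clearance relative to baseline: 1.404 + 0.023 + 0.23 = 1.657.
AUC ∝ 1/CL: fold-change = 1 / 1.657 = 0.604.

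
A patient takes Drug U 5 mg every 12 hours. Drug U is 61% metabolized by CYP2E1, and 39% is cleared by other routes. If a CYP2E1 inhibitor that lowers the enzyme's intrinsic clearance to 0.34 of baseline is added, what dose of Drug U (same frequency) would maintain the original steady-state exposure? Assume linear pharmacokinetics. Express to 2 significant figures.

3.0 mg

The CYP2E1 pathway (61% of clearance) is reduced to 0.34× activity: 0.61 × 0.34 = 0.2074.
Non-CYP routes (39%) are unchanged.
Relative clearance = 0.2074 + 0.39 = 0.5974.
Css,avg = (dose rate)/CL, so holding Css fixed requires dose ∝ CL: 5 × 0.5974 = 3.0 mg.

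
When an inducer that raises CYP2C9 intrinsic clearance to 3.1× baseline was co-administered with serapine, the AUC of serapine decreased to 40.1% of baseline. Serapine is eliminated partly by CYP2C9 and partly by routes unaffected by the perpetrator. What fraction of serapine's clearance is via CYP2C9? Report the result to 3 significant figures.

Call the CYP2C9 fraction fm. After the interaction, CL_new/CL_old = fm × 3.1 + (1 − fm).
AUC ratio = 1 / (new CL fraction), so new CL fraction = 1 / 0.401 = 2.494.
fm × 3.1 + 1 − fm = 2.494  ⇒  fm × (3.1 − 1) = 1.494  ⇒  fm = 0.711.

0.711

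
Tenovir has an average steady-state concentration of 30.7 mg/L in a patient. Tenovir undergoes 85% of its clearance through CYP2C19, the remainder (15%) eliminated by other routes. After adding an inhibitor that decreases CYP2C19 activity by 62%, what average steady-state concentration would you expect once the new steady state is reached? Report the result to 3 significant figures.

64.9 mg/L

CYP2C19: 0.85 × 0.38 = 0.323
Other: 0.15 (unchanged)
New clearance relative to baseline: 0.323 + 0.15 = 0.473.
Average steady-state concentration ∝ 1/CL, so new value = 30.7 / 0.473 = 64.9 mg/L.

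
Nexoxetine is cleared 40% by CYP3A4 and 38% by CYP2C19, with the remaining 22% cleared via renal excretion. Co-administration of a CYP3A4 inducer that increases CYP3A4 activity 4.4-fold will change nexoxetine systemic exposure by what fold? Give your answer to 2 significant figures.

The CYP3A4 pathway (40% of clearance) is boosted to 4.4× activity: 0.4 × 4.4 = 1.76.
CYP2C19 (38%) and the residual 22% are unaffected.
CL_new/CL_old = 1.76 + 0.38 + 0.22 = 2.36.
Since systemic exposure ∝ 1/CL, the ratio is 1 / 2.36 = 0.42.

0.42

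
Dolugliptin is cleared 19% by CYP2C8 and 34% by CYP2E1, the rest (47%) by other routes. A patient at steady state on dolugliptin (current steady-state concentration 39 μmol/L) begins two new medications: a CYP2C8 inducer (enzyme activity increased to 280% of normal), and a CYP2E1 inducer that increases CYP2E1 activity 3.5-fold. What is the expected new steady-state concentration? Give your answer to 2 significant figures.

The CYP2C8 pathway (19% of clearance) is boosted to 2.8× activity: 0.19 × 2.8 = 0.532.
The CYP2E1 pathway (34% of clearance) increases to 3.5× activity: 0.34 × 3.5 = 1.19.
The remaining 47% of clearance is unaffected.
Relative clearance = 0.532 + 1.19 + 0.47 = 2.192.
New steady-state concentration = 39 / 2.192 = 18 μmol/L (concentration scales inversely with clearance).

18 μmol/L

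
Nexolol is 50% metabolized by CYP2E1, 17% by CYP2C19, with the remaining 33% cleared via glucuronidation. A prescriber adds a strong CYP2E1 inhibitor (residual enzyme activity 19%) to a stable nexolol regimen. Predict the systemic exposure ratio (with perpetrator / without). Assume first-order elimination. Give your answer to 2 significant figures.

CYP2E1: 0.5 × 0.19 = 0.095
CYP2C19: 0.17 (unchanged)
Other: 0.33 (unchanged)
Relative clearance = 0.095 + 0.17 + 0.33 = 0.595.
Systemic exposure is inversely proportional to clearance, so the fold-change is 1 / 0.595 = 1.7.

1.7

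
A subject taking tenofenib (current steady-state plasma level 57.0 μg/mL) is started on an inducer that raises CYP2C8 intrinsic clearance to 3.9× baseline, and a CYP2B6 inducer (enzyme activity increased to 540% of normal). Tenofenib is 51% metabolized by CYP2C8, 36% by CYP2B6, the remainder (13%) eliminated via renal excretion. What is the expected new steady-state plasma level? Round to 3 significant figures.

14.0 μg/mL

The CYP2C8 pathway (51% of clearance) is boosted to 3.9× activity: 0.51 × 3.9 = 1.989.
The CYP2B6 pathway (36% of clearance) is boosted to 5.4× activity: 0.36 × 5.4 = 1.944.
Non-CYP routes (13%) are unchanged.
CL_new/CL_old = 1.989 + 1.944 + 0.13 = 4.063.
Steady-state plasma level ∝ 1/CL: new value = 57.0 / 4.063 = 14.0 μg/mL.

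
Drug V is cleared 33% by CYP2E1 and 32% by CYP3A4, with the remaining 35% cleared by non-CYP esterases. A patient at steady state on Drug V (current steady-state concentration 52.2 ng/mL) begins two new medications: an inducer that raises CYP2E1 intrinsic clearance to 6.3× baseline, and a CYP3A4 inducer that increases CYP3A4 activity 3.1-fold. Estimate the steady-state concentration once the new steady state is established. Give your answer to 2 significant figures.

15 ng/mL

The CYP2E1 pathway (33% of clearance) is boosted to 6.3× activity: 0.33 × 6.3 = 2.079.
The CYP3A4 pathway (32% of clearance) rises to 3.1× activity: 0.32 × 3.1 = 0.992.
Non-CYP routes (35%) are unchanged.
CL_new/CL_old = 2.079 + 0.992 + 0.35 = 3.421.
Dividing the baseline by the relative clearance: 52.2 / 3.421 = 15 ng/mL.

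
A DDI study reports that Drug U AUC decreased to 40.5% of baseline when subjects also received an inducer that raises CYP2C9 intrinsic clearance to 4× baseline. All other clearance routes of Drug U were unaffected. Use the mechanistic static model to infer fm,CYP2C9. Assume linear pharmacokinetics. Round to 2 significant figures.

Let x = fm,CYP2C9. Because AUC ∝ 1/CL, relative clearance rose to 1/0.405 = 2.469.
Only the CYP2C9 route changed, so 2.469 = x·4 + (1 − x), giving x = 0.49.

0.49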